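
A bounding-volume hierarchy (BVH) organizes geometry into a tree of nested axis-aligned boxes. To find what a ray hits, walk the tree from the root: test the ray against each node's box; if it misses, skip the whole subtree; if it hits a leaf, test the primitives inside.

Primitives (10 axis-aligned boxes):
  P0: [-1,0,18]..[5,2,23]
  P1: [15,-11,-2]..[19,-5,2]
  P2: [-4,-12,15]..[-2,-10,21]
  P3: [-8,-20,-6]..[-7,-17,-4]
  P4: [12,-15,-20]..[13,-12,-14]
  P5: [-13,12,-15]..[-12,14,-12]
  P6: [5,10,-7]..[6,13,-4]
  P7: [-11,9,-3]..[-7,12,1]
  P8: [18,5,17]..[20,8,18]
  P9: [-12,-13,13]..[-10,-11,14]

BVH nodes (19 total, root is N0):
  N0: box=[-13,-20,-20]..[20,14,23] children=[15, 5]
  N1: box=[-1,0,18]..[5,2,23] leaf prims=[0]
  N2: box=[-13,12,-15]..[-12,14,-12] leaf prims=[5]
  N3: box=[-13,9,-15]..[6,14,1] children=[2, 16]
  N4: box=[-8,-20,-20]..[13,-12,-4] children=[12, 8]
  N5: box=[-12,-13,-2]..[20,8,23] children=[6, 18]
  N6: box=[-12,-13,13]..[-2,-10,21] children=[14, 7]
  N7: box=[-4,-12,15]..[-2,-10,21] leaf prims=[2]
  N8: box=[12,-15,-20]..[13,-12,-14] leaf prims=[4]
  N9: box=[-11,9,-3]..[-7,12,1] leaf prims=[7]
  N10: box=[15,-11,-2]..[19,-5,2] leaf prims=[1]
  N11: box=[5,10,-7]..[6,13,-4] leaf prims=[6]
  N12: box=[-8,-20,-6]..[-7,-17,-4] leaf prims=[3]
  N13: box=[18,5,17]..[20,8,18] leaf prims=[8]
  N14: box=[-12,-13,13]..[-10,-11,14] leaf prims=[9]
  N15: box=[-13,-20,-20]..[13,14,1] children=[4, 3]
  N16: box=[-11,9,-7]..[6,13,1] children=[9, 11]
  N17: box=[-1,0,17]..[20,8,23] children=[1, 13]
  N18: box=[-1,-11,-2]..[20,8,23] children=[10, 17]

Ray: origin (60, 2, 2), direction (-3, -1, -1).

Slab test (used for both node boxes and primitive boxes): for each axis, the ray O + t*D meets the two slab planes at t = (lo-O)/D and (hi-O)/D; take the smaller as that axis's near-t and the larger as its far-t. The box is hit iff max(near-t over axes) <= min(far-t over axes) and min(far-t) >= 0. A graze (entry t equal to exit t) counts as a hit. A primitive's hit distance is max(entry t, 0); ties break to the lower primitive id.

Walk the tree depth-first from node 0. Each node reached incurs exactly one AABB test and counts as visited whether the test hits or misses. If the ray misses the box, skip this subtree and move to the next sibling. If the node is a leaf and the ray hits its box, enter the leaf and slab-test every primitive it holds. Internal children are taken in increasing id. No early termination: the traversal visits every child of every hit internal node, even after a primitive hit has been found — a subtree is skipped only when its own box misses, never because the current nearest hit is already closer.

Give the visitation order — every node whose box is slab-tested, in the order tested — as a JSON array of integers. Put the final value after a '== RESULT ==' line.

Trace the traversal:
N0 x:[40/3,73/3] y:[-12,22] z:[-21,22] -> hit [40/3,22], descend [5, 15]
  N5 x:[40/3,24] y:[-6,15] z:[-21,4] -> miss, prune
  N15 x:[47/3,73/3] y:[-12,22] z:[1,22] -> hit [47/3,22], descend [3, 4]
    N3 x:[18,73/3] y:[-12,-7] z:[1,17] -> miss, prune
    N4 x:[47/3,68/3] y:[14,22] z:[6,22] -> hit [47/3,22], descend [8, 12]
      N8 x:[47/3,16] y:[14,17] z:[16,22] -> hit [16,16] leaf, test {P4@t=16}
      N12 x:[67/3,68/3] y:[19,22] z:[6,8] -> miss, prune

order=[0, 5, 15, 3, 4, 8, 12]  |boxes|=7  |leaves|=1  hit=P4

== RESULT ==
[0, 5, 15, 3, 4, 8, 12]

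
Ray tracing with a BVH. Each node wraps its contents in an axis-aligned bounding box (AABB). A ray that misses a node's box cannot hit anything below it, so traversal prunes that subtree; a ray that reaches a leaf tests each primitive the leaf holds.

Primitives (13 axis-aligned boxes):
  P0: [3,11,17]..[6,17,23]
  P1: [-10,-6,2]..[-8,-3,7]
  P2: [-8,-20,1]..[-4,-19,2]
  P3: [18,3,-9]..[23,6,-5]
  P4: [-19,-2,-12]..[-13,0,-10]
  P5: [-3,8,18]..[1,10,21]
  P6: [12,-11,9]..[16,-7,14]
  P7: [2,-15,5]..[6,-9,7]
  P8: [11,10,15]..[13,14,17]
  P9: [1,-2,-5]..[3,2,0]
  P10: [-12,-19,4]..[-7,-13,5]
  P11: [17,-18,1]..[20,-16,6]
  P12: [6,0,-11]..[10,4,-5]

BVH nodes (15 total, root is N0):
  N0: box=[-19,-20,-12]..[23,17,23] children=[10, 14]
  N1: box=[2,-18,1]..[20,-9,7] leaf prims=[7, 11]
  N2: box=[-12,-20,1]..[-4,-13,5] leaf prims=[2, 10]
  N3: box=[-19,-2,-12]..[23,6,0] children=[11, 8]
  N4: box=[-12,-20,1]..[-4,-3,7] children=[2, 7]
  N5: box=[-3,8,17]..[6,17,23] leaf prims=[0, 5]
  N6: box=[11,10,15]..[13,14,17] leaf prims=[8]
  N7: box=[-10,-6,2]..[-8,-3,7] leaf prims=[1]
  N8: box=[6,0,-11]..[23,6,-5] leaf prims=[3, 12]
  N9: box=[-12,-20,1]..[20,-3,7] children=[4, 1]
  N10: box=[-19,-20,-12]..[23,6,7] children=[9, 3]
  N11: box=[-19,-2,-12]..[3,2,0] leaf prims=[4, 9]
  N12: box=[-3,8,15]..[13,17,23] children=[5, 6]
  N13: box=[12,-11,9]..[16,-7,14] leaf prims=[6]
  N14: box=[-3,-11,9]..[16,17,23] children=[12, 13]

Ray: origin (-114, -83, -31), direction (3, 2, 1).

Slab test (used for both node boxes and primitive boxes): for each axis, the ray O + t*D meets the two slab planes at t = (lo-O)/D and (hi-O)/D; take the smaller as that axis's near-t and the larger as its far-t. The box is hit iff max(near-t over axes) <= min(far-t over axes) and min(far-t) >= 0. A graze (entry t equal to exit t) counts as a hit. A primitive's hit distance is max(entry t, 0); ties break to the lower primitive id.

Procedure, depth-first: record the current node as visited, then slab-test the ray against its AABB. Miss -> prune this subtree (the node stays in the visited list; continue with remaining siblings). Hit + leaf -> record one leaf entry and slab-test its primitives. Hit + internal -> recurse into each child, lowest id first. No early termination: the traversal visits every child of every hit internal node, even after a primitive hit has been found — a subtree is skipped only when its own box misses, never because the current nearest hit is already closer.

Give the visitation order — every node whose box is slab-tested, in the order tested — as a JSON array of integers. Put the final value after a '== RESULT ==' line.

Trace the traversal:
N0 x:[95/3,137/3] y:[63/2,50] z:[19,54] -> hit [95/3,137/3], descend [10, 14]
  N10 x:[95/3,137/3] y:[63/2,89/2] z:[19,38] -> hit [95/3,38], descend [3, 9]
    N3 x:[95/3,137/3] y:[81/2,89/2] z:[19,31] -> miss, prune
    N9 x:[34,134/3] y:[63/2,40] z:[32,38] -> hit [34,38], descend [1, 4]
      N1 x:[116/3,134/3] y:[65/2,37] z:[32,38] -> miss, prune
      N4 x:[34,110/3] y:[63/2,40] z:[32,38] -> hit [34,110/3], descend [2, 7]
        N2 x:[34,110/3] y:[63/2,35] z:[32,36] -> hit [34,35] leaf, test {P2(miss), P10@t=35}
        N7 x:[104/3,106/3] y:[77/2,40] z:[33,38] -> miss, prune
  N14 x:[37,130/3] y:[36,50] z:[40,54] -> hit [40,130/3], descend [12, 13]
    N12 x:[37,127/3] y:[91/2,50] z:[46,54] -> miss, prune
    N13 x:[42,130/3] y:[36,38] z:[40,45] -> miss, prune

11 AABB tests over nodes [0, 10, 3, 9, 1, 4, 2, 7, 14, 12, 13]; 1 leaf entered; closest P10.

== RESULT ==
[0, 10, 3, 9, 1, 4, 2, 7, 14, 12, 13]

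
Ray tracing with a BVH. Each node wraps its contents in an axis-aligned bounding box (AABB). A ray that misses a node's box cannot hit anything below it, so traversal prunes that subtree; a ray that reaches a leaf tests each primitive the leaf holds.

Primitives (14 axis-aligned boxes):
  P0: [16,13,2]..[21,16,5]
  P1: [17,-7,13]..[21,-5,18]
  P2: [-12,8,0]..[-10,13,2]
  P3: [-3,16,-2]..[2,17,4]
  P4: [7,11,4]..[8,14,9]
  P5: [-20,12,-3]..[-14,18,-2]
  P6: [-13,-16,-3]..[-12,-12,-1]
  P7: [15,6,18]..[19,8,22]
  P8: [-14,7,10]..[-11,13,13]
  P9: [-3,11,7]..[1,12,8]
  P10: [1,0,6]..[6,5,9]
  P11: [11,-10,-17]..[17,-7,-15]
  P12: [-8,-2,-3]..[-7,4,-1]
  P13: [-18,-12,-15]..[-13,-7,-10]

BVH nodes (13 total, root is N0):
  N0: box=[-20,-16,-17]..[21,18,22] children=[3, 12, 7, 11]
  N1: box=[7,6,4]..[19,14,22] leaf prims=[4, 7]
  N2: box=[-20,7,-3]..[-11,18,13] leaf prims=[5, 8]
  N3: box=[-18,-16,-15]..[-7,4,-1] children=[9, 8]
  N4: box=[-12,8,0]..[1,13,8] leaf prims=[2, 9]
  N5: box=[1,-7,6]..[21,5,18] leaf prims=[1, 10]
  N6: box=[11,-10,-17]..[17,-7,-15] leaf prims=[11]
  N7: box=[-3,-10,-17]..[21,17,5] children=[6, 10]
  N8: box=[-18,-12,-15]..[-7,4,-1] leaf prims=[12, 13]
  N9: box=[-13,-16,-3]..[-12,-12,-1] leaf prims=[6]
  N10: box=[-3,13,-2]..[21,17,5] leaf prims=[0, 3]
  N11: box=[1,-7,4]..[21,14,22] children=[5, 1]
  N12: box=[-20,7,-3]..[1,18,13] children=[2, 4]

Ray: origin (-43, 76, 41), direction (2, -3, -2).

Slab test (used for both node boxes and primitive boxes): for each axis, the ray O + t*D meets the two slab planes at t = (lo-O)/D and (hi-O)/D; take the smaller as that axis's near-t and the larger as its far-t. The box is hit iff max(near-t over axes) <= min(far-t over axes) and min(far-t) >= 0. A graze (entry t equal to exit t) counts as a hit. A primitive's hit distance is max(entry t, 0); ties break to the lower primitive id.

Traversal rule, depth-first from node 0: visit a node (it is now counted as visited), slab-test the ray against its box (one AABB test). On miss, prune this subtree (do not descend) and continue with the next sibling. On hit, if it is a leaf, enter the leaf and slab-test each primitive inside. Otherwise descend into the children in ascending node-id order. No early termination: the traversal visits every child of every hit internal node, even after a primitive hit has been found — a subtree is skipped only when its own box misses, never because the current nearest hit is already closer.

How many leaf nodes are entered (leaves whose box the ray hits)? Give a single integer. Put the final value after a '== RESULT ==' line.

Trace the traversal:
N0 x:[23/2,32] y:[58/3,92/3] z:[19/2,29] -> hit [58/3,29], descend [3, 7, 11, 12]
  N3 x:[25/2,18] y:[24,92/3] z:[21,28] -> miss, prune
  N7 x:[20,32] y:[59/3,86/3] z:[18,29] -> hit [20,86/3], descend [6, 10]
    N6 x:[27,30] y:[83/3,86/3] z:[28,29] -> hit [28,86/3] leaf, test {P11@t=28}
    N10 x:[20,32] y:[59/3,21] z:[18,43/2] -> hit [20,21] leaf, test {P0(miss), P3@t=20}
  N11 x:[22,32] y:[62/3,83/3] z:[19/2,37/2] -> miss, prune
  N12 x:[23/2,22] y:[58/3,23] z:[14,22] -> hit [58/3,22], descend [2, 4]
    N2 x:[23/2,16] y:[58/3,23] z:[14,22] -> miss, prune
    N4 x:[31/2,22] y:[21,68/3] z:[33/2,41/2] -> miss, prune

Summary -> nodes [0, 3, 7, 6, 10, 11, 12, 2, 4]; box-tests=9; leaf-entries=2; first=P3

== RESULT ==
2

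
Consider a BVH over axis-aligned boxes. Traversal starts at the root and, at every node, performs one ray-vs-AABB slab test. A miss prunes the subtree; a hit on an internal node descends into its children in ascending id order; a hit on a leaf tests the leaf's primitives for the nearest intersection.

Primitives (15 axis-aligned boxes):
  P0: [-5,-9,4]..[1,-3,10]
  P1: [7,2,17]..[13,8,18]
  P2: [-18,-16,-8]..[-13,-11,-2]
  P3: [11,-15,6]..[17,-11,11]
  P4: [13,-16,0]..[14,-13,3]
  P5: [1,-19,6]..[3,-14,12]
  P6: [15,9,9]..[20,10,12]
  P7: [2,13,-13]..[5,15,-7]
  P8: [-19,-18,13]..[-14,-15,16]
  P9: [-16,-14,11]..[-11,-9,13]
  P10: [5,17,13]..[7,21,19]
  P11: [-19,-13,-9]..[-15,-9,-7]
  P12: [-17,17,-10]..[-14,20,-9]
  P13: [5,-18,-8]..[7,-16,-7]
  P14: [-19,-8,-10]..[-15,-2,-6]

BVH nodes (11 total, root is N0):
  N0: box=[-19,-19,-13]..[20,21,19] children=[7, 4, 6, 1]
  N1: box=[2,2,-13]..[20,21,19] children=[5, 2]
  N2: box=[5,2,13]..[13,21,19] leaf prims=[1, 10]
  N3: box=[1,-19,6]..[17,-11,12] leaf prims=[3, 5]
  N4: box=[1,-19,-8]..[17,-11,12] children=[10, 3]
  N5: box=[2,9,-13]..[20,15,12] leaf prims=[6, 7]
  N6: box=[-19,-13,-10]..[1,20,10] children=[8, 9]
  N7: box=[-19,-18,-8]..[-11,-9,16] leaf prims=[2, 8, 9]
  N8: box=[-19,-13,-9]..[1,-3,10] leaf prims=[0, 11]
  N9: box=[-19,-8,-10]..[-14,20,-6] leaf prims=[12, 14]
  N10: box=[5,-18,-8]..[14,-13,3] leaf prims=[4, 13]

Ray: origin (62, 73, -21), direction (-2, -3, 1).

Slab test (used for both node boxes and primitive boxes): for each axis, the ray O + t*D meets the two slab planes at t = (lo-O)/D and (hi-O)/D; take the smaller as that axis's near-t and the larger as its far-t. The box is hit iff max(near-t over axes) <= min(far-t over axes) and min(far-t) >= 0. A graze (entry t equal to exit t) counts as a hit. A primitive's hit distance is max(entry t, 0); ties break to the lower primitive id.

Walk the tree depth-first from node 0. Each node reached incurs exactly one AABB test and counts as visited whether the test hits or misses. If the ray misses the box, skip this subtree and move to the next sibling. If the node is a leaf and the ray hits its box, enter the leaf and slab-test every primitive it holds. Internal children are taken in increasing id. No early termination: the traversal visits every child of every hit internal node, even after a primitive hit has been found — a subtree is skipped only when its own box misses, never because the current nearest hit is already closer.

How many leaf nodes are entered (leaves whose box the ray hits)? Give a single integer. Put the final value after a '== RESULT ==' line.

Traverse from the root:
N0 x:[21,81/2] y:[52/3,92/3] z:[8,40] -> hit [21,92/3], descend [1, 4, 6, 7]
  N1 x:[21,30] y:[52/3,71/3] z:[8,40] -> hit [21,71/3], descend [2, 5]
    N2 x:[49/2,57/2] y:[52/3,71/3] z:[34,40] -> miss, prune
    N5 x:[21,30] y:[58/3,64/3] z:[8,33] -> hit [21,64/3] leaf, test {P6(miss), P7(miss)}
  N4 x:[45/2,61/2] y:[28,92/3] z:[13,33] -> hit [28,61/2], descend [3, 10]
    N3 x:[45/2,61/2] y:[28,92/3] z:[27,33] -> hit [28,61/2] leaf, test {P3(miss), P5@t=59/2}
    N10 x:[24,57/2] y:[86/3,91/3] z:[13,24] -> miss, prune
  N6 x:[61/2,81/2] y:[53/3,86/3] z:[11,31] -> miss, prune
  N7 x:[73/2,81/2] y:[82/3,91/3] z:[13,37] -> miss, prune

order=[0, 1, 2, 5, 4, 3, 10, 6, 7]  |boxes|=9  |leaves|=2  hit=P5

== RESULT ==
2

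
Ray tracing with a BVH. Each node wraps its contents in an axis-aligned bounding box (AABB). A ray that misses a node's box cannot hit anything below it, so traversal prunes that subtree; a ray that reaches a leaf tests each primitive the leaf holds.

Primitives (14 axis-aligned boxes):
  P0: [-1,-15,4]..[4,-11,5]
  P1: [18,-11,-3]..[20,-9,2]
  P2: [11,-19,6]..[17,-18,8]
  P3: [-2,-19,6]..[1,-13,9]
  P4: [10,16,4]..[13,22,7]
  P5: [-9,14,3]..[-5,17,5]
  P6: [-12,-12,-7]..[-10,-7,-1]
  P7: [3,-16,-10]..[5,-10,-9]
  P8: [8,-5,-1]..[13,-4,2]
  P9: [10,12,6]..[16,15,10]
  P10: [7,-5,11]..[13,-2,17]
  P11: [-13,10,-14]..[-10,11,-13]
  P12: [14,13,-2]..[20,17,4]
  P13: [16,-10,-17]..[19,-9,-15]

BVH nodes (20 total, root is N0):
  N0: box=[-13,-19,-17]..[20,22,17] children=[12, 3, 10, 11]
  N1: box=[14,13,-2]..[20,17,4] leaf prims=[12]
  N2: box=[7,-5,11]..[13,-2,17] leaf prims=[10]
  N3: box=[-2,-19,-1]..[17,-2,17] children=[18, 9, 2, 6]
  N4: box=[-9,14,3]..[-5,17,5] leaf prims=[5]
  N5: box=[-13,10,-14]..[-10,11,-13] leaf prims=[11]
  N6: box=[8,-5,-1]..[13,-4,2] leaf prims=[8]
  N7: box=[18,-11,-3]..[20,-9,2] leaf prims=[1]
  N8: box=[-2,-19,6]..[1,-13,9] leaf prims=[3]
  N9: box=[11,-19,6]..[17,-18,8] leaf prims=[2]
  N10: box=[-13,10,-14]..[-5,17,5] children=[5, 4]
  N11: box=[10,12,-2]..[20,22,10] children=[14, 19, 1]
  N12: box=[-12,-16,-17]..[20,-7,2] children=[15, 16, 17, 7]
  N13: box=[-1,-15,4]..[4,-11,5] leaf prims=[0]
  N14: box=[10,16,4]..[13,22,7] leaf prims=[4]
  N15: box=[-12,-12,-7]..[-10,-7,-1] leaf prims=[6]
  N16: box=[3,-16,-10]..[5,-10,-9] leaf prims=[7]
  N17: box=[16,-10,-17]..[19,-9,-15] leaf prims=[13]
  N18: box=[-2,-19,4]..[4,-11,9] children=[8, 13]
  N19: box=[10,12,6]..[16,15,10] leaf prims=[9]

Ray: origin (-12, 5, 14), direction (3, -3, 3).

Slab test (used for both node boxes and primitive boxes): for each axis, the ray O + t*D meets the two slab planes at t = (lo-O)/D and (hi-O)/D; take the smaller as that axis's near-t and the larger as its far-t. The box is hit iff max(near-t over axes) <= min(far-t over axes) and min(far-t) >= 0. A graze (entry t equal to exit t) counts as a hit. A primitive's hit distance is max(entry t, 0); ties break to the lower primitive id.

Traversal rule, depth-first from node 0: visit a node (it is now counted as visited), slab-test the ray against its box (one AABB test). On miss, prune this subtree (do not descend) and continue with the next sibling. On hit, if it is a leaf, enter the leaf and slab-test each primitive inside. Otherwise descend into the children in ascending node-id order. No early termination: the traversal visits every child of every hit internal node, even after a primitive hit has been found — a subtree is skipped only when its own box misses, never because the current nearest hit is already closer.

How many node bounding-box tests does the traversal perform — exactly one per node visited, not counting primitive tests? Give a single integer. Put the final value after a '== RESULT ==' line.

Trace the traversal:
N0 x:[-1/3,32/3] y:[-17/3,8] z:[-31/3,1] -> hit [-1/3,1], descend [3, 10, 11, 12]
  N3 x:[10/3,29/3] y:[7/3,8] z:[-5,1] -> miss, prune
  N10 x:[-1/3,7/3] y:[-4,-5/3] z:[-28/3,-3] -> miss, prune
  N11 x:[22/3,32/3] y:[-17/3,-7/3] z:[-16/3,-4/3] -> miss, prune
  N12 x:[0,32/3] y:[4,7] z:[-31/3,-4] -> miss, prune

order=[0, 3, 10, 11, 12]  |boxes|=5  |leaves|=0  hit=miss

== RESULT ==
5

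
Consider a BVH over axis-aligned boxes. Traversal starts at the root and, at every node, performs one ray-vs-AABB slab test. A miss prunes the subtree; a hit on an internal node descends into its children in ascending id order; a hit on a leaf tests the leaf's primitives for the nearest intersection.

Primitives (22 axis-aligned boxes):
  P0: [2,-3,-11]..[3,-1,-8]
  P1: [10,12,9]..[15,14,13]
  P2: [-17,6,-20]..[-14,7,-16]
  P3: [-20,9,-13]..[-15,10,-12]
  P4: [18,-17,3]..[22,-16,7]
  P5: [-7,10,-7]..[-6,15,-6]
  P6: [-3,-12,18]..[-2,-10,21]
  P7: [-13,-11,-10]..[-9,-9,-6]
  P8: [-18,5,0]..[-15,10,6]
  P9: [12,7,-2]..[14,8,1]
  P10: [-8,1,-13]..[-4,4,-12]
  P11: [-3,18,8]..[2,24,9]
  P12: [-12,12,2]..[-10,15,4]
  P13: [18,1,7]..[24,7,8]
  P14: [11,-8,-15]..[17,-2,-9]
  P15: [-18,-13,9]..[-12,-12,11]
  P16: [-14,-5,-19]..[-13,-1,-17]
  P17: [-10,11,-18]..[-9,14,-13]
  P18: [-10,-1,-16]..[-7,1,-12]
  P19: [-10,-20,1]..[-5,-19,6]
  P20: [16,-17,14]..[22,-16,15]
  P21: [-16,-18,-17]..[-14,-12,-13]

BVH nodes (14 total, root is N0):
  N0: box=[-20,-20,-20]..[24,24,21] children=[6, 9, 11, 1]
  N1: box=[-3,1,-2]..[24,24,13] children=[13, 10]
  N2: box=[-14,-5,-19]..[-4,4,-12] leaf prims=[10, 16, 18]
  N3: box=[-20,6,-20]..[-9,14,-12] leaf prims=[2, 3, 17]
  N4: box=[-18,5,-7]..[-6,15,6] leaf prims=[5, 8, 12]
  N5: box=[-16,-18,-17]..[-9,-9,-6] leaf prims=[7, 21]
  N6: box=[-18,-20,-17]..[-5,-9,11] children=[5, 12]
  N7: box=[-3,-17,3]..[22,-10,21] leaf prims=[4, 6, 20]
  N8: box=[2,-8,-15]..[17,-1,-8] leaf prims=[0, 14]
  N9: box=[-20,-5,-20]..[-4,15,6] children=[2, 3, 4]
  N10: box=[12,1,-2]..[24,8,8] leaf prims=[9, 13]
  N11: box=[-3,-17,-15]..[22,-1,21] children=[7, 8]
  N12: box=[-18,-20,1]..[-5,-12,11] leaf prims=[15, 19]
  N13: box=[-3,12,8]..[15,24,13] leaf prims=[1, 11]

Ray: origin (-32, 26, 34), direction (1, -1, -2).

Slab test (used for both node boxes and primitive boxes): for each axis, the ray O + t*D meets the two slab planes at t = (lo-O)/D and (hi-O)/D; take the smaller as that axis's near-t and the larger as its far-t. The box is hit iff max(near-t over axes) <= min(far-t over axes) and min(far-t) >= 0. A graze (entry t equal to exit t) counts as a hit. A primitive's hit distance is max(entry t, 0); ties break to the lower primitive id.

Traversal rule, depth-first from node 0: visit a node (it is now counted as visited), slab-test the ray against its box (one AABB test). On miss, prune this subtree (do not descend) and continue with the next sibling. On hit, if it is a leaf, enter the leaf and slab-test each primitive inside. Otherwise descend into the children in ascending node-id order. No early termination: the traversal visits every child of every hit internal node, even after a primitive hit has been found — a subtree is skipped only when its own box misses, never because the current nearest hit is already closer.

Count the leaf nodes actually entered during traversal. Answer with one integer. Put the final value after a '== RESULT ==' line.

Walk:
N0 x:[12,56] y:[2,46] z:[13/2,27] -> hit [12,27], descend [1, 6, 9, 11]
  N1 x:[29,56] y:[2,25] z:[21/2,18] -> miss, prune
  N6 x:[14,27] y:[35,46] z:[23/2,51/2] -> miss, prune
  N9 x:[12,28] y:[11,31] z:[14,27] -> hit [14,27], descend [2, 3, 4]
    N2 x:[18,28] y:[22,31] z:[23,53/2] -> hit [23,53/2] leaf, test {P10(miss), P16(miss), P18@t=25}
    N3 x:[12,23] y:[12,20] z:[23,27] -> miss, prune
    N4 x:[14,26] y:[11,21] z:[14,41/2] -> hit [14,41/2] leaf, test {P5(miss), P8@t=16, P12(miss)}
  N11 x:[29,54] y:[27,43] z:[13/2,49/2] -> miss, prune

Summary -> nodes [0, 1, 6, 9, 2, 3, 4, 11]; box-tests=8; leaf-entries=2; first=P8

== RESULT ==
2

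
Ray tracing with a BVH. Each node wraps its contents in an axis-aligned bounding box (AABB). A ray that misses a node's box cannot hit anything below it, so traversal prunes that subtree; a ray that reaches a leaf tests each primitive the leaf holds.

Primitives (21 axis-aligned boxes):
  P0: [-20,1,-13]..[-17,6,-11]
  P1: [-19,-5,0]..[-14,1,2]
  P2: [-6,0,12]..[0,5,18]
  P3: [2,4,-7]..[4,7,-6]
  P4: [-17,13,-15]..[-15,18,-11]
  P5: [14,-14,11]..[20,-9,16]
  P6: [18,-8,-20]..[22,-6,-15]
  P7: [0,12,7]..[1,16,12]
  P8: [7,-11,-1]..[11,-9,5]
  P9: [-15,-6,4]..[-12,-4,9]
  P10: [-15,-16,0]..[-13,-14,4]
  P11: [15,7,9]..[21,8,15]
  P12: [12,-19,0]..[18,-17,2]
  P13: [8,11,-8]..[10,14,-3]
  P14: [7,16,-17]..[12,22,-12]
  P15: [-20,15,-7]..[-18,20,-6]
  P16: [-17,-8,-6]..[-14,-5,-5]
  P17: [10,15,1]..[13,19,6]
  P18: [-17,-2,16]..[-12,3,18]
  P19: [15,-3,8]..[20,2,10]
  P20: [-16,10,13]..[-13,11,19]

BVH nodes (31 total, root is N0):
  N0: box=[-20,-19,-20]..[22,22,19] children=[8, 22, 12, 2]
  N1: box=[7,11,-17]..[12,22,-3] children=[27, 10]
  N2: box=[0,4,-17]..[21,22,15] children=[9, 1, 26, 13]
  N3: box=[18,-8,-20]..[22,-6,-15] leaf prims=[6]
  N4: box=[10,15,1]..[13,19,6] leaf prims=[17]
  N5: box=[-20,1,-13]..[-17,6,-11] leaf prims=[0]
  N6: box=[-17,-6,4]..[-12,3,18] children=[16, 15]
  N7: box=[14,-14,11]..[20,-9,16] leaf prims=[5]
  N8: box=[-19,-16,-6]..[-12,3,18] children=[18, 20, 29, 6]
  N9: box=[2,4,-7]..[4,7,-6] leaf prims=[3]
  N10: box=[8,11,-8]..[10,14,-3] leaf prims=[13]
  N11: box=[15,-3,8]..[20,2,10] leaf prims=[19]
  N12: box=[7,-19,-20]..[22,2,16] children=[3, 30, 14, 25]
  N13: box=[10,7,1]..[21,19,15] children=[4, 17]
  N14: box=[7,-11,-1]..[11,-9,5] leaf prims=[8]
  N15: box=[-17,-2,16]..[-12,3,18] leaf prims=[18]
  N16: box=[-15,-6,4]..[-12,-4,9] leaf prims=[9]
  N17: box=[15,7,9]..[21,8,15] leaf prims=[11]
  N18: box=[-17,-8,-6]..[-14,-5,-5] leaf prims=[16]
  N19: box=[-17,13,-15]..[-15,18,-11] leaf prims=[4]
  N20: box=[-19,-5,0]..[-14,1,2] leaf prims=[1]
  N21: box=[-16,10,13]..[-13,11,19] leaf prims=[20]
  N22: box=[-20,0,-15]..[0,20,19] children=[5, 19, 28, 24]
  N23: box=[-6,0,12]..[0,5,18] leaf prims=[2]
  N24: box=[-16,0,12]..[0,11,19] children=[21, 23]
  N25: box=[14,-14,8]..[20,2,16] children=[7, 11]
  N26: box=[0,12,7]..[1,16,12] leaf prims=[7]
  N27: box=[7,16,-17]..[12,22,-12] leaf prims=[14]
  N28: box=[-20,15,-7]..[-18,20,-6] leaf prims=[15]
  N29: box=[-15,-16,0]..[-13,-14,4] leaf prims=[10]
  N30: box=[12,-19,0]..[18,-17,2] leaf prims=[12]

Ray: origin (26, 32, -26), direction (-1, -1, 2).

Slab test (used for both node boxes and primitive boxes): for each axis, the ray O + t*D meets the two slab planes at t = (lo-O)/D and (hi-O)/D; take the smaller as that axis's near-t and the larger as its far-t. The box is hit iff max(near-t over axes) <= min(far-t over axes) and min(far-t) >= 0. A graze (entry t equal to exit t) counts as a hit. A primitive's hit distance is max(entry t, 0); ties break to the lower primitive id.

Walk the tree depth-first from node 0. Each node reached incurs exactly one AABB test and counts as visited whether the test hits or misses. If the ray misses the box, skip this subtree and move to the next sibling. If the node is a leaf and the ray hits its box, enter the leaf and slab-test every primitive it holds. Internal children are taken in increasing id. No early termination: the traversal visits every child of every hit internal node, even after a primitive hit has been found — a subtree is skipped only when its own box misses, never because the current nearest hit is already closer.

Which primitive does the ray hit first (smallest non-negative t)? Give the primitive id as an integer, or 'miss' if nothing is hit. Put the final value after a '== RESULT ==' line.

Traverse from the root:
N0 x:[4,46] y:[10,51] z:[3,45/2] -> hit [10,45/2], descend [2, 8, 12, 22]
  N2 x:[5,26] y:[10,28] z:[9/2,41/2] -> hit [10,41/2], descend [1, 9, 13, 26]
    N1 x:[14,19] y:[10,21] z:[9/2,23/2] -> miss, prune
    N9 x:[22,24] y:[25,28] z:[19/2,10] -> miss, prune
    N13 x:[5,16] y:[13,25] z:[27/2,41/2] -> hit [27/2,16], descend [4, 17]
      N4 x:[13,16] y:[13,17] z:[27/2,16] -> hit [27/2,16] leaf, test {P17@t=27/2}
      N17 x:[5,11] y:[24,25] z:[35/2,41/2] -> miss, prune
    N26 x:[25,26] y:[16,20] z:[33/2,19] -> miss, prune
  N8 x:[38,45] y:[29,48] z:[10,22] -> miss, prune
  N12 x:[4,19] y:[30,51] z:[3,21] -> miss, prune
  N22 x:[26,46] y:[12,32] z:[11/2,45/2] -> miss, prune

order=[0, 2, 1, 9, 13, 4, 17, 26, 8, 12, 22]  |boxes|=11  |leaves|=1  hit=P17

== RESULT ==
17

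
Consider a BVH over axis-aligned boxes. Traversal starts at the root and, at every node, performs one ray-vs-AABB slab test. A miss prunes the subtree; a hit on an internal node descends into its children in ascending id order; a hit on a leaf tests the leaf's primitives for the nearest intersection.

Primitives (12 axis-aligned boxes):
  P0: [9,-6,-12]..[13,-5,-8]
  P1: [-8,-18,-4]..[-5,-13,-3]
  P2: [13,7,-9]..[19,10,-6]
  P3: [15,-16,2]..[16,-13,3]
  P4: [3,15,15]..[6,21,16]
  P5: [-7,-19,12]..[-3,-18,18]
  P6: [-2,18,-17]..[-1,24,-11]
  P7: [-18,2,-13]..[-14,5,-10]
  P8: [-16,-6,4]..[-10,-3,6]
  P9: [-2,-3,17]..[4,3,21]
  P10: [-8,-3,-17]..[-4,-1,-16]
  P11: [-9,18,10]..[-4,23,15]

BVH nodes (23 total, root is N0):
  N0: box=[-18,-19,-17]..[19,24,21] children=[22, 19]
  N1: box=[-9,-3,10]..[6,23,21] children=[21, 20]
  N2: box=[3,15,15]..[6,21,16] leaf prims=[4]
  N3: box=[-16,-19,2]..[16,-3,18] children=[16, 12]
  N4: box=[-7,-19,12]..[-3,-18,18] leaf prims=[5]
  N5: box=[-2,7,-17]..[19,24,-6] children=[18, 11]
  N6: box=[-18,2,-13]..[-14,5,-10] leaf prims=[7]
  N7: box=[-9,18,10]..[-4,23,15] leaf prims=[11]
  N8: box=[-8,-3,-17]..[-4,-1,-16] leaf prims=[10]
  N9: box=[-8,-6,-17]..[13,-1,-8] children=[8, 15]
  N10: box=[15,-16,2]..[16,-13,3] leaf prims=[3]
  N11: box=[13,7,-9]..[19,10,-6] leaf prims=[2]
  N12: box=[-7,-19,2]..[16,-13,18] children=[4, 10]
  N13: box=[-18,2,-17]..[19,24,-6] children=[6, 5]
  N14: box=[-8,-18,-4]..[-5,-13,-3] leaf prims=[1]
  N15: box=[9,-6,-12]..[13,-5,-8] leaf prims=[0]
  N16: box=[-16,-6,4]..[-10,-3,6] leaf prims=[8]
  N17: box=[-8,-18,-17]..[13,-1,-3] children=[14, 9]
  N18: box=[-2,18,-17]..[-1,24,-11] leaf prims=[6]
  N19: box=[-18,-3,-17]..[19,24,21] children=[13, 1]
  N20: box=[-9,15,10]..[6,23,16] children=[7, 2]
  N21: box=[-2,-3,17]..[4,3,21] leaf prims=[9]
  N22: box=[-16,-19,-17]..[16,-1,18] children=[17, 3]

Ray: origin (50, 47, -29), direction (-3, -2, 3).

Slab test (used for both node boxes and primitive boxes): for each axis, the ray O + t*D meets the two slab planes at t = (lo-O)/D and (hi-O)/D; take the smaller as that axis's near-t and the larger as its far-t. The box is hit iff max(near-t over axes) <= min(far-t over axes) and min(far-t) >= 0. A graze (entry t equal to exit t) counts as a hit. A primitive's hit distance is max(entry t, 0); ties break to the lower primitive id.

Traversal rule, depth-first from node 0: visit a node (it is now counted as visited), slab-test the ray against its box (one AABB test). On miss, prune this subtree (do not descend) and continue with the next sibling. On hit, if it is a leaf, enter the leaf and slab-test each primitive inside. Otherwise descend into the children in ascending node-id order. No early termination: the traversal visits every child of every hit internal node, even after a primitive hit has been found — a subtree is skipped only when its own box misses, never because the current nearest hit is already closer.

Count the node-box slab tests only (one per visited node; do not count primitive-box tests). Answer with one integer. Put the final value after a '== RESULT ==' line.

Walk:
N0 x:[31/3,68/3] y:[23/2,33] z:[4,50/3] -> hit [23/2,50/3], descend [19, 22]
  N19 x:[31/3,68/3] y:[23/2,25] z:[4,50/3] -> hit [23/2,50/3], descend [1, 13]
    N1 x:[44/3,59/3] y:[12,25] z:[13,50/3] -> hit [44/3,50/3], descend [20, 21]
      N20 x:[44/3,59/3] y:[12,16] z:[13,15] -> hit [44/3,15], descend [2, 7]
        N2 x:[44/3,47/3] y:[13,16] z:[44/3,15] -> hit [44/3,15] leaf, test {P4@t=44/3}
        N7 x:[18,59/3] y:[12,29/2] z:[13,44/3] -> miss, prune
      N21 x:[46/3,52/3] y:[22,25] z:[46/3,50/3] -> miss, prune
    N13 x:[31/3,68/3] y:[23/2,45/2] z:[4,23/3] -> miss, prune
  N22 x:[34/3,22] y:[24,33] z:[4,47/3] -> miss, prune

Summary -> nodes [0, 19, 1, 20, 2, 7, 21, 13, 22]; box-tests=9; leaf-entries=1; first=P4

== RESULT ==
9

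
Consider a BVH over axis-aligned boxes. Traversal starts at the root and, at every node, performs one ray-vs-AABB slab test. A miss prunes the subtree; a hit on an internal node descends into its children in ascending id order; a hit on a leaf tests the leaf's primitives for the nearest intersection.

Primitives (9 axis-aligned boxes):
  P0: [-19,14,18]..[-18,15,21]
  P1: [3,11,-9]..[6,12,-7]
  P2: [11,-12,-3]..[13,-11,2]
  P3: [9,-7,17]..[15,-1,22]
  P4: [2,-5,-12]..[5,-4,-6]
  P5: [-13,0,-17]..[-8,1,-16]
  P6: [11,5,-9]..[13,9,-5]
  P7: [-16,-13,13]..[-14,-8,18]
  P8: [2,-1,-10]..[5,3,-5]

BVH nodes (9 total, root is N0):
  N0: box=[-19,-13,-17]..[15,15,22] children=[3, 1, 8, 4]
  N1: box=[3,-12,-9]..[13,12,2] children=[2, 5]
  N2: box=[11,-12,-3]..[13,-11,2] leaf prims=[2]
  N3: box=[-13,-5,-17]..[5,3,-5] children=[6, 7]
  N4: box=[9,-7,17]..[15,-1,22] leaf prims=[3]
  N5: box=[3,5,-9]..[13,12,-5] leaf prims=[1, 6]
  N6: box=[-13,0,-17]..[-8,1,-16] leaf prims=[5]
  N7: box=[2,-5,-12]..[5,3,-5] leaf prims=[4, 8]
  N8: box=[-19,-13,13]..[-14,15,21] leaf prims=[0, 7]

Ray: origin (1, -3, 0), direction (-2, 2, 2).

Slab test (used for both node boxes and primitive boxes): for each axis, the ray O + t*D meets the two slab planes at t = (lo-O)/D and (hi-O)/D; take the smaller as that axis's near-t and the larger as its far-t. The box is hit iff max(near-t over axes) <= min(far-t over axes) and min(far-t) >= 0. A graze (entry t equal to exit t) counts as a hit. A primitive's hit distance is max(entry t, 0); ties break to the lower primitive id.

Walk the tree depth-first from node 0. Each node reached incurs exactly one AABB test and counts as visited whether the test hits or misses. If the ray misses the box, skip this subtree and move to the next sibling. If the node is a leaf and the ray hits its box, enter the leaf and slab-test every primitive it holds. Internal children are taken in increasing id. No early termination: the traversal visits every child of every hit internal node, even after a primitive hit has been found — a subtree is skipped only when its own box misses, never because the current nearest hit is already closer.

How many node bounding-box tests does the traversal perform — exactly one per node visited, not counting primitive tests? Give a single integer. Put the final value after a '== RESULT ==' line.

Trace the traversal:
N0 x:[-7,10] y:[-5,9] z:[-17/2,11] -> hit [-5,9], descend [1, 3, 4, 8]
  N1 x:[-6,-1] y:[-9/2,15/2] z:[-9/2,1] -> miss, prune
  N3 x:[-2,7] y:[-1,3] z:[-17/2,-5/2] -> miss, prune
  N4 x:[-7,-4] y:[-2,1] z:[17/2,11] -> miss, prune
  N8 x:[15/2,10] y:[-5,9] z:[13/2,21/2] -> hit [15/2,9] leaf, test {P0(miss), P7(miss)}

Visited [0, 1, 3, 4, 8]. Tests: 5 box, 1 leaf. Nearest: miss.

== RESULT ==
5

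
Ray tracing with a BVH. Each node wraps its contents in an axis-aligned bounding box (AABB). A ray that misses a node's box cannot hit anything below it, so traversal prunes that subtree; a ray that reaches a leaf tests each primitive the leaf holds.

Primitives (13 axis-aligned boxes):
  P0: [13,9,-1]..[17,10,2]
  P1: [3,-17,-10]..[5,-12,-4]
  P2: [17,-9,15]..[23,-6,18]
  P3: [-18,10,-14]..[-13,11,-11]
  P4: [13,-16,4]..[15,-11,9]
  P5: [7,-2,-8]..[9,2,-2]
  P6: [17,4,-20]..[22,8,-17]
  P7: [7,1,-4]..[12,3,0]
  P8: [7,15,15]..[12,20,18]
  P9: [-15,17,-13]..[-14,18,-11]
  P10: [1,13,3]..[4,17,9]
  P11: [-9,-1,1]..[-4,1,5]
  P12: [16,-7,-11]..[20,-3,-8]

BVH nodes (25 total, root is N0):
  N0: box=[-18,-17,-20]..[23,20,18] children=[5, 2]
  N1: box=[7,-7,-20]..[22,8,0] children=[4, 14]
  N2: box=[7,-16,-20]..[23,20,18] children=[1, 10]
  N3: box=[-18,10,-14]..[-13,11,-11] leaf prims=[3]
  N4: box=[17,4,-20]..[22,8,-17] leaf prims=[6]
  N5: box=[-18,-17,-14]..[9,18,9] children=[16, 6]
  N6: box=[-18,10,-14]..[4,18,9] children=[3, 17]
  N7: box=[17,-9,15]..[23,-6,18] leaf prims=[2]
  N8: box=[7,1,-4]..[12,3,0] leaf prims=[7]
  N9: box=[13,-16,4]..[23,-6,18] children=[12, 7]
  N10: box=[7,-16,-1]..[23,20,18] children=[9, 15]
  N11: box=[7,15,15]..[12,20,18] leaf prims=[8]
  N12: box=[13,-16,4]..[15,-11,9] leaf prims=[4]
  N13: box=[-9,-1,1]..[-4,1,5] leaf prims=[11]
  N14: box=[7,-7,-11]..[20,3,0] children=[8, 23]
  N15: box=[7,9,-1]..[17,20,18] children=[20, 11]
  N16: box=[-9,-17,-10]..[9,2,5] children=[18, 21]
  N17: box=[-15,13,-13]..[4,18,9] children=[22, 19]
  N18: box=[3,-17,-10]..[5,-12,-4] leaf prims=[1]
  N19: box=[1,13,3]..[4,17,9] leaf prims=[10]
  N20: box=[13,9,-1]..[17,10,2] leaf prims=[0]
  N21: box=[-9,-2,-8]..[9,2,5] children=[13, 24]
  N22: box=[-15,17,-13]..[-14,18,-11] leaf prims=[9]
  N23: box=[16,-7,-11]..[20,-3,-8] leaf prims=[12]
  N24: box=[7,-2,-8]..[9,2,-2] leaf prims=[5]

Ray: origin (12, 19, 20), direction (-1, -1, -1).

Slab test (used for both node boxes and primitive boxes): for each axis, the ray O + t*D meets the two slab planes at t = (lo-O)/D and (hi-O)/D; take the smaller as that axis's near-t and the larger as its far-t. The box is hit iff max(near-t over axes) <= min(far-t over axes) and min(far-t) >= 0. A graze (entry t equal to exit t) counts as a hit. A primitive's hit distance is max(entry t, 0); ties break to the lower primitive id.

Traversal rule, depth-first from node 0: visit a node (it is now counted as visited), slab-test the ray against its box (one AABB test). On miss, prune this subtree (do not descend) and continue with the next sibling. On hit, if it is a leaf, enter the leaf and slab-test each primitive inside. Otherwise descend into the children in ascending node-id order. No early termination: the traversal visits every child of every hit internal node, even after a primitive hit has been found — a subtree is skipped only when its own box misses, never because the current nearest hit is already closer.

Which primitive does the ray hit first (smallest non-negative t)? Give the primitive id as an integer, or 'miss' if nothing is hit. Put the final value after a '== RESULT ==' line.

Trace the traversal:
N0 x:[-11,30] y:[-1,36] z:[2,40] -> hit [2,30], descend [2, 5]
  N2 x:[-11,5] y:[-1,35] z:[2,40] -> hit [2,5], descend [1, 10]
    N1 x:[-10,5] y:[11,26] z:[20,40] -> miss, prune
    N10 x:[-11,5] y:[-1,35] z:[2,21] -> hit [2,5], descend [9, 15]
      N9 x:[-11,-1] y:[25,35] z:[2,16] -> miss, prune
      N15 x:[-5,5] y:[-1,10] z:[2,21] -> hit [2,5], descend [11, 20]
        N11 x:[0,5] y:[-1,4] z:[2,5] -> hit [2,4] leaf, test {P8@t=2}
        N20 x:[-5,-1] y:[9,10] z:[18,21] -> miss, prune
  N5 x:[3,30] y:[1,36] z:[11,34] -> hit [11,30], descend [6, 16]
    N6 x:[8,30] y:[1,9] z:[11,34] -> miss, prune
    N16 x:[3,21] y:[17,36] z:[15,30] -> hit [17,21], descend [18, 21]
      N18 x:[7,9] y:[31,36] z:[24,30] -> miss, prune
      N21 x:[3,21] y:[17,21] z:[15,28] -> hit [17,21], descend [13, 24]
        N13 x:[16,21] y:[18,20] z:[15,19] -> hit [18,19] leaf, test {P11@t=18}
        N24 x:[3,5] y:[17,21] z:[22,28] -> miss, prune

Visited [0, 2, 1, 10, 9, 15, 11, 20, 5, 6, 16, 18, 21, 13, 24]. Tests: 15 box, 2 leaf. Nearest: P8.

== RESULT ==
8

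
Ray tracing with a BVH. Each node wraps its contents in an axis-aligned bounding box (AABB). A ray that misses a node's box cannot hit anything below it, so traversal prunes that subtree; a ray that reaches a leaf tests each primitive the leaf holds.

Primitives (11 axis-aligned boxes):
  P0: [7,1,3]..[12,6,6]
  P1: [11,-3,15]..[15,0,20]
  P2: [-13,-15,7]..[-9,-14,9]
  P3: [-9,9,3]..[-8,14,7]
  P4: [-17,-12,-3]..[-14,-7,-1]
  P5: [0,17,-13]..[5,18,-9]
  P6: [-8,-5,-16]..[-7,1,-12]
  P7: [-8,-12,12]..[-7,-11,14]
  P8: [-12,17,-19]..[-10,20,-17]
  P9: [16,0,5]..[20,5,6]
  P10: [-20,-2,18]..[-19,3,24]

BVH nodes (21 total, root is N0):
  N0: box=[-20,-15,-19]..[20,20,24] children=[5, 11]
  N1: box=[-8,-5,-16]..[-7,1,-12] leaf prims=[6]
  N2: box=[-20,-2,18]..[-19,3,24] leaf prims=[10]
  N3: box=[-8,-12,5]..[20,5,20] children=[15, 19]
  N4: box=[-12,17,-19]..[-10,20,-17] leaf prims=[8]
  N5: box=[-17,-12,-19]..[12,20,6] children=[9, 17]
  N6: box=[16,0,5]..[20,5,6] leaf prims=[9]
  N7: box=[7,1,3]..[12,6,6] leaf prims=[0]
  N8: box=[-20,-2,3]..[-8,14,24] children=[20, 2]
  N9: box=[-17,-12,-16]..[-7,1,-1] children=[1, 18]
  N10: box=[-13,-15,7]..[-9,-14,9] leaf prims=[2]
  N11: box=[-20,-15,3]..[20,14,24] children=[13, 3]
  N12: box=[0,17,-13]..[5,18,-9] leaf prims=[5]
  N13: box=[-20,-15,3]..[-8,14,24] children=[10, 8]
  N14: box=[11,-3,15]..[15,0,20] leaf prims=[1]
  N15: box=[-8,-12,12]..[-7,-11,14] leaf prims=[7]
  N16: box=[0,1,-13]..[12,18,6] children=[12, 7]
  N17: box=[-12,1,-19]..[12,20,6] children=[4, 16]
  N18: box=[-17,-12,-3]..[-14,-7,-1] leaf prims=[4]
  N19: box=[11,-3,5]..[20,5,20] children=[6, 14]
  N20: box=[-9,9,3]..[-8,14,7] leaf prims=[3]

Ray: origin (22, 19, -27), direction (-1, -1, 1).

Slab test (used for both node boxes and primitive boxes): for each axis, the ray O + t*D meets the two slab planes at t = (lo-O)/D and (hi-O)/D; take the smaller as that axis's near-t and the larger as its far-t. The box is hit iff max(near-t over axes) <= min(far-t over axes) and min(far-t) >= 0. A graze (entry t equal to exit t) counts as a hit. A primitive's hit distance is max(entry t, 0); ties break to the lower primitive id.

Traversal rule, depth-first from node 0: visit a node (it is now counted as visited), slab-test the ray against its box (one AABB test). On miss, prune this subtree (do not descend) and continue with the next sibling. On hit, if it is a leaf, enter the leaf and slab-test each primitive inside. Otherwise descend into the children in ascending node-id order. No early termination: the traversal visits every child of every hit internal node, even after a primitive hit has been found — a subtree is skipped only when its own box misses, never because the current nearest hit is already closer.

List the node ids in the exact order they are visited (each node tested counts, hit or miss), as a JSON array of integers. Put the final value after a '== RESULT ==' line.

Trace the traversal:
N0 x:[2,42] y:[-1,34] z:[8,51] -> hit [8,34], descend [5, 11]
  N5 x:[10,39] y:[-1,31] z:[8,33] -> hit [10,31], descend [9, 17]
    N9 x:[29,39] y:[18,31] z:[11,26] -> miss, prune
    N17 x:[10,34] y:[-1,18] z:[8,33] -> hit [10,18], descend [4, 16]
      N4 x:[32,34] y:[-1,2] z:[8,10] -> miss, prune
      N16 x:[10,22] y:[1,18] z:[14,33] -> hit [14,18], descend [7, 12]
        N7 x:[10,15] y:[13,18] z:[30,33] -> miss, prune
        N12 x:[17,22] y:[1,2] z:[14,18] -> miss, prune
  N11 x:[2,42] y:[5,34] z:[30,51] -> hit [30,34], descend [3, 13]
    N3 x:[2,30] y:[14,31] z:[32,47] -> miss, prune
    N13 x:[30,42] y:[5,34] z:[30,51] -> hit [30,34], descend [8, 10]
      N8 x:[30,42] y:[5,21] z:[30,51] -> miss, prune
      N10 x:[31,35] y:[33,34] z:[34,36] -> hit [34,34] leaf, test {P2@t=34}

13 AABB tests over nodes [0, 5, 9, 17, 4, 16, 7, 12, 11, 3, 13, 8, 10]; 1 leaf entered; closest P2.

== RESULT ==
[0, 5, 9, 17, 4, 16, 7, 12, 11, 3, 13, 8, 10]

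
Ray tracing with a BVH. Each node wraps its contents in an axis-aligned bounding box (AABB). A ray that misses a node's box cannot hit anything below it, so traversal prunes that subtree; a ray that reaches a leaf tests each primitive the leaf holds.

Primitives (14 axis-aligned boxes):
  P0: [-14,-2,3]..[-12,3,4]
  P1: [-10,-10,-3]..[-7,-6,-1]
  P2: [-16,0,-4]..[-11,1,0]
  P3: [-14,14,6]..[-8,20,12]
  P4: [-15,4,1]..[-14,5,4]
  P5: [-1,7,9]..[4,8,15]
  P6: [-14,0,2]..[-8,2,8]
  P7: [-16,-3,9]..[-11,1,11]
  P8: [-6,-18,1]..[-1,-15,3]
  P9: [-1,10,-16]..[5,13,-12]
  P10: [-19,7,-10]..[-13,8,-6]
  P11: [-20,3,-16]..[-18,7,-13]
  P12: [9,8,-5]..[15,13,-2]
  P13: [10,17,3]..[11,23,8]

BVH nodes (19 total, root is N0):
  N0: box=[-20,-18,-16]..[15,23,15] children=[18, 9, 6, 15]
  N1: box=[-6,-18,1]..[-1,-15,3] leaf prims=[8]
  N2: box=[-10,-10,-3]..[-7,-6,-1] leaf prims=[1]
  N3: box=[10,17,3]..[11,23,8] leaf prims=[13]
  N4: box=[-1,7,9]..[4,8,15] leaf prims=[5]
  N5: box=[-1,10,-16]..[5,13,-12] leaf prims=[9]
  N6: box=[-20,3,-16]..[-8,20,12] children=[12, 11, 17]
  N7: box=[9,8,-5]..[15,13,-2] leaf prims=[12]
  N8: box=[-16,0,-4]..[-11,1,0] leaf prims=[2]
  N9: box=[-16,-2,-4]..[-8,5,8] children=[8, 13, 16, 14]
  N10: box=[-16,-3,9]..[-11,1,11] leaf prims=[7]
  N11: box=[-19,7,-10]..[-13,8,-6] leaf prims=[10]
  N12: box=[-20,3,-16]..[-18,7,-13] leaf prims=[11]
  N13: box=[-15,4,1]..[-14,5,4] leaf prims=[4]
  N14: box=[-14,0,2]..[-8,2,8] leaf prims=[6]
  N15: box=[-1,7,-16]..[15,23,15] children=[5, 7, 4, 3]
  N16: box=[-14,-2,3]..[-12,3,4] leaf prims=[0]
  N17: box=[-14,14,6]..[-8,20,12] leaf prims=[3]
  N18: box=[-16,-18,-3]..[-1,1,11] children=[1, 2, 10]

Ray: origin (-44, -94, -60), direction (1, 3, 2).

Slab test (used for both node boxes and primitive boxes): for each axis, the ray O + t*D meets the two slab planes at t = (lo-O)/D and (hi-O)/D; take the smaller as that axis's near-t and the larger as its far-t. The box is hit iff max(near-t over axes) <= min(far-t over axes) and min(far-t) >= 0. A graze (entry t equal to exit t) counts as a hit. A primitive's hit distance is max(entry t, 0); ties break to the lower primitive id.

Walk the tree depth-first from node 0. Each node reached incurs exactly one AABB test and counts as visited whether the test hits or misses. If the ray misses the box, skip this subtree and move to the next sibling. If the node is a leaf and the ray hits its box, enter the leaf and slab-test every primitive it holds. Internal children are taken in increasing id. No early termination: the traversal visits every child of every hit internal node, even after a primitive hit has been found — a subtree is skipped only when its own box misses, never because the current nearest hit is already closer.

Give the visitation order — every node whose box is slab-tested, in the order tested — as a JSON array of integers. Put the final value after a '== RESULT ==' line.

Traverse from the root:
N0 x:[24,59] y:[76/3,39] z:[22,75/2] -> hit [76/3,75/2], descend [6, 9, 15, 18]
  N6 x:[24,36] y:[97/3,38] z:[22,36] -> hit [97/3,36], descend [11, 12, 17]
    N11 x:[25,31] y:[101/3,34] z:[25,27] -> miss, prune
    N12 x:[24,26] y:[97/3,101/3] z:[22,47/2] -> miss, prune
    N17 x:[30,36] y:[36,38] z:[33,36] -> hit [36,36] leaf, test {P3@t=36}
  N9 x:[28,36] y:[92/3,33] z:[28,34] -> hit [92/3,33], descend [8, 13, 14, 16]
    N8 x:[28,33] y:[94/3,95/3] z:[28,30] -> miss, prune
    N13 x:[29,30] y:[98/3,33] z:[61/2,32] -> miss, prune
    N14 x:[30,36] y:[94/3,32] z:[31,34] -> hit [94/3,32] leaf, test {P6@t=94/3}
    N16 x:[30,32] y:[92/3,97/3] z:[63/2,32] -> hit [63/2,32] leaf, test {P0@t=63/2}
  N15 x:[43,59] y:[101/3,39] z:[22,75/2] -> miss, prune
  N18 x:[28,43] y:[76/3,95/3] z:[57/2,71/2] -> hit [57/2,95/3], descend [1, 2, 10]
    N1 x:[38,43] y:[76/3,79/3] z:[61/2,63/2] -> miss, prune
    N2 x:[34,37] y:[28,88/3] z:[57/2,59/2] -> miss, prune
    N10 x:[28,33] y:[91/3,95/3] z:[69/2,71/2] -> miss, prune

15 AABB tests over nodes [0, 6, 11, 12, 17, 9, 8, 13, 14, 16, 15, 18, 1, 2, 10]; 3 leaves entered; closest P6.

== RESULT ==
[0, 6, 11, 12, 17, 9, 8, 13, 14, 16, 15, 18, 1, 2, 10]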